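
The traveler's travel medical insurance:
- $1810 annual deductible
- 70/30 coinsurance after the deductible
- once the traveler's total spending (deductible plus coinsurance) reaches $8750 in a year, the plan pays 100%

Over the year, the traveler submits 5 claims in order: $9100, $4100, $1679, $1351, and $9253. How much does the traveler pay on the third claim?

$503.70

Claim 1 ($9100): $1810 to deductible, leaving $7290; coinsurance $7290 × 30% = $2187. Cost to traveler: $3997. OOP to date $3997.
Claim 2 ($4100): deductible already satisfied, so traveler's share is 30% × $4100 = $1230. Cost to traveler: $1230. OOP to date $5227.
Claim 3 ($1679): deductible met; 30% of $1679 = $503.70. Traveler pays $503.70; OOP now $5730.70.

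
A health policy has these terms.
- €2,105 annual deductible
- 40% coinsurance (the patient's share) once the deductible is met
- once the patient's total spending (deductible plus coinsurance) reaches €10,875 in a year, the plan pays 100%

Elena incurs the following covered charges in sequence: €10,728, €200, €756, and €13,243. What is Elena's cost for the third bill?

Bill 1, €10,728: deductible takes €2,105, €8,623 remains; 40% of €8,623 = €3,449.20. Patient pays €5,554.20; OOP now €5,554.20.
Bill 2, €200: deductible already satisfied, so patient's share is 40% × €200 = €80. Patient owes €80 (running OOP €5,634.20).
Bill 3, €756: deductible met; 40% of €756 = €302.40. Patient pays €302.40; OOP now €5,936.60.

€302.40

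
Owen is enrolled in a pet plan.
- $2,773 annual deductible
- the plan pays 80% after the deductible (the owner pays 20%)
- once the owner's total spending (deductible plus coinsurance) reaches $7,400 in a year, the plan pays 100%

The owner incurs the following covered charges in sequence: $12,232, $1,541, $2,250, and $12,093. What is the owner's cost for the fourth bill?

Claim 1 — $12,232: deductible takes $2,773, $9,459 remains; coinsurance $9,459 × 20% = $1,891.80. Owner owes $4,664.80 (running OOP $4,664.80).
Claim 2 — $1,541: 20% coinsurance on $1,541 = $308.20. Cost to owner: $308.20. OOP to date $4,973.
Claim 3 — $2,250: 20% coinsurance on $2,250 = $450. Owner owes $450 (running OOP $5,423).
Claim 4 — $12,093: deductible already satisfied, so owner's share is 20% × $12,093 = $2,418.60. That would push OOP to $7,841.60, over the $7,400 cap, so owner pays $7,400 − $5,423 = $1,977.

$1,977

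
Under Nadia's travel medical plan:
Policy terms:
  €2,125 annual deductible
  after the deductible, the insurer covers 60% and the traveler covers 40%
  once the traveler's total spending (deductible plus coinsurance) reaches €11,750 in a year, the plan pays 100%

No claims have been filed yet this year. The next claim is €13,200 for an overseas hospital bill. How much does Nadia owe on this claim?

€6,555

The full €2,125 deductible is still open; €2,125 of this bill applies to it.
After the €2,125 deductible portion, €13,200 − €2,125 = €11,075 is subject to coinsurance.
40% of €11,075 = €4,430 falls to the traveler.
Traveler responsibility before any cap: €2,125 + €4,430 = €6,555.
Total out-of-pocket so far would be €0 + €6,555 = €6,555, below the €11,750 cap — no reduction.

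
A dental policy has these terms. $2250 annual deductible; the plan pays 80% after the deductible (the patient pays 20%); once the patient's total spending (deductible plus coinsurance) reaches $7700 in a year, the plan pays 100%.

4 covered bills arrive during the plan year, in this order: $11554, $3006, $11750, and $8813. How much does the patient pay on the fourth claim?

Claim 1 — $11554: deductible takes $2250, $9304 remains; patient's 20% is $1860.80. Patient pays $4110.80; OOP now $4110.80.
Claim 2 — $3006: deductible already satisfied, so patient's share is 20% × $3006 = $601.20. Patient pays $601.20; OOP now $4712.
Claim 3 — $11750: deductible met; 20% of $11750 = $2350. Cost to patient: $2350. OOP to date $7062.
Claim 4 — $8813: 20% coinsurance on $8813 = $1762.60. Adding that to $7062 gives $8824.60, past the $7700 cap; patient pays only $7700 − $7062 = $638.

$638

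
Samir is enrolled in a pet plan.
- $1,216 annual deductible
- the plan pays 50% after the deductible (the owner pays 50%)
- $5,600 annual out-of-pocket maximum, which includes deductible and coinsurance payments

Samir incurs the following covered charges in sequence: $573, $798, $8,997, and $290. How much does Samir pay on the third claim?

Claim 1 ($573): entire amount goes to the deductible. Owner owes $573 (running OOP $573).
Claim 2 ($798): $643 finishes the deductible; $155 goes to coinsurance; owner's 50% is $77.50. Owner pays $720.50; OOP now $1,293.50.
Claim 3 ($8,997): deductible already satisfied, so owner's share is 50% × $8,997 = $4,498.50. That would push OOP to $5,792, over the $5,600 cap, so owner pays $5,600 − $1,293.50 = $4,306.50.

$4,306.50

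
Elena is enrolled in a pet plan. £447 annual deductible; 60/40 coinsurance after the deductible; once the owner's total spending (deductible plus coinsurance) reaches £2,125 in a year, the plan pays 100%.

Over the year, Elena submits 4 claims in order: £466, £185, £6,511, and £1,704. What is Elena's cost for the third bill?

Claim 1 — £466: £447 to deductible, leaving £19; 40% of £19 = £7.60. Owner pays £454.60; OOP now £454.60.
Claim 2 — £185: deductible already satisfied, so owner's share is 40% × £185 = £74. Cost to owner: £74. OOP to date £528.60.
Claim 3 — £6,511: 40% coinsurance on £6,511 = £2,604.40. That would push OOP to £3,133, over the £2,125 cap, so owner pays £2,125 − £528.60 = £1,596.40.

£1,596.40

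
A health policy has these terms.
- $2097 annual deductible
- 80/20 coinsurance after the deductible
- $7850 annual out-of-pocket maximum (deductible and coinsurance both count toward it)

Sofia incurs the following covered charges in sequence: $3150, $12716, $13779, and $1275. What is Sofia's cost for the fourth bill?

$243.40

Claim 1 ($3150): deductible takes $2097, $1053 remains; coinsurance $1053 × 20% = $210.60. Patient owes $2307.60 (running OOP $2307.60).
Claim 2 ($12716): deductible met; 20% of $12716 = $2543.20. Patient owes $2543.20 (running OOP $4850.80).
Claim 3 ($13779): deductible met; 20% of $13779 = $2755.80. Patient owes $2755.80 (running OOP $7606.60).
Claim 4 ($1275): deductible met; 20% of $1275 = $255. Adding that to $7606.60 gives $7861.60, past the $7850 cap; patient pays only $7850 − $7606.60 = $243.40.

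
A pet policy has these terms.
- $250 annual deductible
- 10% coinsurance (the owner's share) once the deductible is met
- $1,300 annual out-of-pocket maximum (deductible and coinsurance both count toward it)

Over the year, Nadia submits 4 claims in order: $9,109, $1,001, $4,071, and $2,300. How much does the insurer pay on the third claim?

Claim 1 — $9,109: $250 to deductible, leaving $8,859; owner's 10% is $885.90. Cost to owner: $1,135.90. OOP to date $1,135.90. Insurer: $9,109 − $1,135.90 = $7,973.10.
Claim 2 — $1,001: deductible already satisfied, so owner's share is 10% × $1,001 = $100.10. Cost to owner: $100.10. OOP to date $1,236. Plan pays $1,001 − $100.10 = $900.90.
Claim 3 — $4,071: 10% coinsurance on $4,071 = $407.10. OOP would hit $1,643.10 > $1,300, so the cap limits the owner to $1,300 − $1,236 = $64. Insurer: $4,071 − $64 = $4,007.

$4,007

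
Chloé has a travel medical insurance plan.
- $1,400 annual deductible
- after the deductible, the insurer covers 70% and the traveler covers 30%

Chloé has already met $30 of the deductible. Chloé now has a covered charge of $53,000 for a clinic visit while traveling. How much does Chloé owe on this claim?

$16,859

$30 of the $1,400 deductible is already met, leaving $1,370.
After the $1,370 deductible portion, $53,000 − $1,370 = $51,630 is subject to coinsurance.
30% of $51,630 = $15,489 falls to the traveler.
So the traveler owes $1,370 + $15,489 = $16,859.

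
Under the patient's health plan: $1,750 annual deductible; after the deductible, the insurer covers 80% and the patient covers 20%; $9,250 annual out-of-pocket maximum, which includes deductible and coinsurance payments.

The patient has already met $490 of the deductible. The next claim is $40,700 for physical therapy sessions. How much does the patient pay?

Remaining deductible: $1,750 − $490 = $1,260.
After the $1,260 deductible portion, $40,700 − $1,260 = $39,440 is subject to coinsurance.
Patient's 20% share of $39,440 is $7,888.
That puts the patient's cost at $1,260 + $7,888 = $9,148 before any cap.
Year-to-date out-of-pocket would reach $490 + $9,148 = $9,638, above the $9,250 maximum, so the patient pays only $9,250 − $490 = $8,760.

$8,760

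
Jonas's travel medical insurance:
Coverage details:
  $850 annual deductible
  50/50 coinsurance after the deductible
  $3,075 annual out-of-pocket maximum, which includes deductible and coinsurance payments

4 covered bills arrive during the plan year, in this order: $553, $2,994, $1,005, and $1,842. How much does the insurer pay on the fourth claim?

Bill 1, $553: fully absorbed by the deductible. Traveler pays $553; OOP now $553. Insurer: $553 − $553 = $0.
Bill 2, $2,994: $297 to deductible, leaving $2,697; 50% of $2,697 = $1,348.50. Cost to traveler: $1,645.50. OOP to date $2,198.50. Insurer: $2,994 − $1,645.50 = $1,348.50.
Bill 3, $1,005: deductible met; 50% of $1,005 = $502.50. Cost to traveler: $502.50. OOP to date $2,701. Plan pays $1,005 − $502.50 = $502.50.
Bill 4, $1,842: deductible already satisfied, so traveler's share is 50% × $1,842 = $921. That would push OOP to $3,622, over the $3,075 cap, so traveler pays $3,075 − $2,701 = $374. Plan pays $1,842 − $374 = $1,468.

$1,468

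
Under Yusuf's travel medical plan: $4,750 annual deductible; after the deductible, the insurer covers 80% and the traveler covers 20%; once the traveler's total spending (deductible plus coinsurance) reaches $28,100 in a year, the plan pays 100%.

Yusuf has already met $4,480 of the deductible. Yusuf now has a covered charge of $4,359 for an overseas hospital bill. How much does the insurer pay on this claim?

$3,271.20

$4,480 of the $4,750 deductible is already met, leaving $270.
After the $270 deductible portion, $4,359 − $270 = $4,089 is subject to coinsurance.
Traveler's 20% share of $4,089 is $817.80.
So the traveler owes $270 + $817.80 = $1,087.80 before any cap.
Cumulative spending $4,480 + $1,087.80 = $5,567.80 stays under the $28,100 maximum.
The insurer covers the remainder: $4,359 − $1,087.80 = $3,271.20.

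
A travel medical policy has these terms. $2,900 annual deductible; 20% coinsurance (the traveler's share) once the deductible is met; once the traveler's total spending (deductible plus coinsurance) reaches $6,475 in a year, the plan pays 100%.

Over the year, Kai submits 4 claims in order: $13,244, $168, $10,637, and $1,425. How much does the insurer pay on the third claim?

#1 ($13,244): deductible takes $2,900, $10,344 remains; 20% of $10,344 = $2,068.80. Traveler owes $4,968.80 (running OOP $4,968.80). Plan pays $13,244 − $4,968.80 = $8,275.20.
#2 ($168): 20% coinsurance on $168 = $33.60. Traveler pays $33.60; OOP now $5,002.40. Insurer: $168 − $33.60 = $134.40.
#3 ($10,637): deductible met; 20% of $10,637 = $2,127.40. That would push OOP to $7,129.80, over the $6,475 cap, so traveler pays $6,475 − $5,002.40 = $1,472.60. Plan pays $10,637 − $1,472.60 = $9,164.40.

$9,164.40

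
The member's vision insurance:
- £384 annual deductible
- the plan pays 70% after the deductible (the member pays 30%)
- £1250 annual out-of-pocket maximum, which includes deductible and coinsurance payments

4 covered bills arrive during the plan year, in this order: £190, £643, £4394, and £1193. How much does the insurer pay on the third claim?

#1 (£190): all of it applies to the deductible. Member owes £190 (running OOP £190). Plan pays £190 − £190 = £0.
#2 (£643): deductible takes £194, £449 remains; member's 30% is £134.70. Member owes £328.70 (running OOP £518.70). Plan pays £643 − £328.70 = £314.30.
#3 (£4394): deductible already satisfied, so member's share is 30% × £4394 = £1318.20. That would push OOP to £1836.90, over the £1250 cap, so member pays £1250 − £518.70 = £731.30. Plan pays £4394 − £731.30 = £3662.70.

£3662.70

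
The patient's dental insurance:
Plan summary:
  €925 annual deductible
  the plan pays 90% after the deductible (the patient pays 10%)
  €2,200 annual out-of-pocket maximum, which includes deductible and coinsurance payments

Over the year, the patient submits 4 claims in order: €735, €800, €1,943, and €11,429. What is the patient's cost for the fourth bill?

€1,019.70

Claim 1 (€735): entire amount goes to the deductible. Cost to patient: €735. OOP to date €735.
Claim 2 (€800): €190 finishes the deductible; €610 goes to coinsurance; 10% of €610 = €61. Cost to patient: €251. OOP to date €986.
Claim 3 (€1,943): deductible already satisfied, so patient's share is 10% × €1,943 = €194.30. Patient pays €194.30; OOP now €1,180.30.
Claim 4 (€11,429): deductible already satisfied, so patient's share is 10% × €11,429 = €1,142.90. OOP would hit €2,323.20 > €2,200, so the cap limits the patient to €2,200 − €1,180.30 = €1,019.70.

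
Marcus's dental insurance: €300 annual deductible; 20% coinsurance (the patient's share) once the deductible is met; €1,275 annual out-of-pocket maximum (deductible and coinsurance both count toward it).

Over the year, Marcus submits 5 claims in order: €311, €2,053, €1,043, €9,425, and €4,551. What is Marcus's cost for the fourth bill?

€353.60

Claim 1 (€311): deductible takes €300, €11 remains; coinsurance €11 × 20% = €2.20. Patient pays €302.20; OOP now €302.20.
Claim 2 (€2,053): deductible already satisfied, so patient's share is 20% × €2,053 = €410.60. Cost to patient: €410.60. OOP to date €712.80.
Claim 3 (€1,043): 20% coinsurance on €1,043 = €208.60. Patient owes €208.60 (running OOP €921.40).
Claim 4 (€9,425): 20% coinsurance on €9,425 = €1,885. Adding that to €921.40 gives €2,806.40, past the €1,275 cap; patient pays only €1,275 − €921.40 = €353.60.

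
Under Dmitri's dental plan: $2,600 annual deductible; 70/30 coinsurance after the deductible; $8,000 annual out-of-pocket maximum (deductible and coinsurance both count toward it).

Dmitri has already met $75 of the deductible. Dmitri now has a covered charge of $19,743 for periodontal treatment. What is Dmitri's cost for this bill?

Deductible still to meet: $2,600 − $75 = $2,525.
After the $2,525 deductible portion, $19,743 − $2,525 = $17,218 is subject to coinsurance.
Coinsurance: $17,218 × 30% = $5,165.40.
So the patient owes $2,525 + $5,165.40 = $7,690.40 before any cap.
Year-to-date out-of-pocket becomes $75 + $7,690.40 = $7,765.40, still under the $8,000 maximum, so no cap applies.

$7,690.40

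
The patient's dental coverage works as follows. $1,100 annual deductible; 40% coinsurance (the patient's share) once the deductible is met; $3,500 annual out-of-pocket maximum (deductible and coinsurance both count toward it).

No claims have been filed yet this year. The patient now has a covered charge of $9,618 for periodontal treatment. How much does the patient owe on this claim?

The full $1,100 deductible is still open; $1,100 of this bill applies to it.
That leaves $9,618 − $1,100 = $8,518 for coinsurance.
Coinsurance: $8,518 × 40% = $3,407.20.
Patient responsibility before any cap: $1,100 + $3,407.20 = $4,507.20.
Adding $4,507.20 to the $0 already spent would give $4,507.20, which exceeds the $3,500 cap; the patient pays just $3,500 − $0 = $3,500.

$3,500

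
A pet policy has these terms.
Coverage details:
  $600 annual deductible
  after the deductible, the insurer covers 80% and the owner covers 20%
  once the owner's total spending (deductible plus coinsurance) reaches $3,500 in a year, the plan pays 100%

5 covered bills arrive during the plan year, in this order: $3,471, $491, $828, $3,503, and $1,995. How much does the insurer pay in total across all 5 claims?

Claim 1 — $3,471: deductible takes $600, $2,871 remains; 20% of $2,871 = $574.20. Owner owes $1,174.20 (running OOP $1,174.20). Plan pays $3,471 − $1,174.20 = $2,296.80.
Claim 2 — $491: deductible already satisfied, so owner's share is 20% × $491 = $98.20. Owner owes $98.20 (running OOP $1,272.40). Insurer: $491 − $98.20 = $392.80.
Claim 3 — $828: deductible already satisfied, so owner's share is 20% × $828 = $165.60. Owner pays $165.60; OOP now $1,438. Plan pays $828 − $165.60 = $662.40.
Claim 4 — $3,503: deductible met; 20% of $3,503 = $700.60. Cost to owner: $700.60. OOP to date $2,138.60. Insurer: $3,503 − $700.60 = $2,802.40.
Claim 5 — $1,995: deductible met; 20% of $1,995 = $399. Owner pays $399; OOP now $2,537.60. Insurer: $1,995 − $399 = $1,596.
Insurer total = bills − owner's total = $10,288 − $2,537.60 = $7,750.40.

$7,750.40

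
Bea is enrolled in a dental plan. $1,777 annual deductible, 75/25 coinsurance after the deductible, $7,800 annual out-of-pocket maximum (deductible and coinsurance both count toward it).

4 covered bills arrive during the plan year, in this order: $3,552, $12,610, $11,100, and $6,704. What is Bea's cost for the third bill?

$2,426.75

#1 ($3,552): $1,777 to deductible, leaving $1,775; 25% of $1,775 = $443.75. Cost to patient: $2,220.75. OOP to date $2,220.75.
#2 ($12,610): deductible met; 25% of $12,610 = $3,152.50. Patient pays $3,152.50; OOP now $5,373.25.
#3 ($11,100): deductible already satisfied, so patient's share is 25% × $11,100 = $2,775. Adding that to $5,373.25 gives $8,148.25, past the $7,800 cap; patient pays only $7,800 − $5,373.25 = $2,426.75.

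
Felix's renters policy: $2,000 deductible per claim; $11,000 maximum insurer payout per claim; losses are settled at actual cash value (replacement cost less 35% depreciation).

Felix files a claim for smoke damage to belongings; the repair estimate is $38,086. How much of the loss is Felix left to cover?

Depreciate 35%: the covered value is $38,086 × 0.65 = $24,755.90.
Less the $2,000 deductible: $24,755.90 − $2,000 = $22,755.90.
The $11,000 per-incident cap binds; insurer pays $11,000.
Out of pocket: $38,086 − $11,000 = $27,086.

$27,086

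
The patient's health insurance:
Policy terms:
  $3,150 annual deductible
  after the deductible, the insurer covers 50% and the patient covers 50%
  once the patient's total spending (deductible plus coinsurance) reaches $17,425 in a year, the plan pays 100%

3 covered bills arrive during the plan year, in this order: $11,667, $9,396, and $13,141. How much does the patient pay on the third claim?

Bill 1, $11,667: deductible takes $3,150, $8,517 remains; coinsurance $8,517 × 50% = $4,258.50. Patient owes $7,408.50 (running OOP $7,408.50).
Bill 2, $9,396: deductible already satisfied, so patient's share is 50% × $9,396 = $4,698. Patient owes $4,698 (running OOP $12,106.50).
Bill 3, $13,141: 50% coinsurance on $13,141 = $6,570.50. Adding that to $12,106.50 gives $18,677, past the $17,425 cap; patient pays only $17,425 − $12,106.50 = $5,318.50.

$5,318.50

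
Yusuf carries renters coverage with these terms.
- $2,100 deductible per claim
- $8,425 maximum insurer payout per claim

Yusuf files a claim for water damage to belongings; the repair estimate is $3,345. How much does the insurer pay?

Subtract the deductible: $3,345 − $2,100 = $1,245.
$1,245 ≤ $8,425, so the limit doesn't bind; insurer pays $1,245.

$1,245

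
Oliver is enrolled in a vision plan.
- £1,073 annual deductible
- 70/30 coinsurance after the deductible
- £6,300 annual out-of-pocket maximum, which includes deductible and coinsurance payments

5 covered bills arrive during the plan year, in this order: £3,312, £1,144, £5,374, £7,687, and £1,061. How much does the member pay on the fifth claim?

£293.80

Claim 1 — £3,312: deductible takes £1,073, £2,239 remains; coinsurance £2,239 × 30% = £671.70. Cost to member: £1,744.70. OOP to date £1,744.70.
Claim 2 — £1,144: deductible met; 30% of £1,144 = £343.20. Member owes £343.20 (running OOP £2,087.90).
Claim 3 — £5,374: deductible met; 30% of £5,374 = £1,612.20. Cost to member: £1,612.20. OOP to date £3,700.10.
Claim 4 — £7,687: 30% coinsurance on £7,687 = £2,306.10. Member owes £2,306.10 (running OOP £6,006.20).
Claim 5 — £1,061: deductible met; 30% of £1,061 = £318.30. OOP would hit £6,324.50 > £6,300, so the cap limits the member to £6,300 − £6,006.20 = £293.80.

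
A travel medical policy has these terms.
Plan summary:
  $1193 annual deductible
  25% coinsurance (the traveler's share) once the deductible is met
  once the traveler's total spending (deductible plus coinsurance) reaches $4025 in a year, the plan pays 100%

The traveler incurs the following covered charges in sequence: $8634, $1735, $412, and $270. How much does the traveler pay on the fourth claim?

Bill 1, $8634: $1193 finishes the deductible; $7441 goes to coinsurance; 25% of $7441 = $1860.25. Cost to traveler: $3053.25. OOP to date $3053.25.
Bill 2, $1735: deductible met; 25% of $1735 = $433.75. Traveler owes $433.75 (running OOP $3487).
Bill 3, $412: 25% coinsurance on $412 = $103. Traveler owes $103 (running OOP $3590).
Bill 4, $270: deductible met; 25% of $270 = $67.50. Traveler owes $67.50 (running OOP $3657.50).

$67.50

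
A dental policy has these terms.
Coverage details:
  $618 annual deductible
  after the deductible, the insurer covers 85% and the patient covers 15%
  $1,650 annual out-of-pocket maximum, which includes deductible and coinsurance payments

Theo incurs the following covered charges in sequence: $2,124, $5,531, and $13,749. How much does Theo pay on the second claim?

$806.10

Claim 1 ($2,124): deductible takes $618, $1,506 remains; patient's 15% is $225.90. Cost to patient: $843.90. OOP to date $843.90.
Claim 2 ($5,531): deductible met; 15% of $5,531 = $829.65. Adding that to $843.90 gives $1,673.55, past the $1,650 cap; patient pays only $1,650 − $843.90 = $806.10.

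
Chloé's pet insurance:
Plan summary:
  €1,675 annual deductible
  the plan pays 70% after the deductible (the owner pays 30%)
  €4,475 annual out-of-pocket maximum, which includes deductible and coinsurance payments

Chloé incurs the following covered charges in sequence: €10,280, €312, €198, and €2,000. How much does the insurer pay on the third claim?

Claim 1 — €10,280: €1,675 to deductible, leaving €8,605; coinsurance €8,605 × 30% = €2,581.50. Cost to owner: €4,256.50. OOP to date €4,256.50. Plan pays €10,280 − €4,256.50 = €6,023.50.
Claim 2 — €312: deductible met; 30% of €312 = €93.60. Owner pays €93.60; OOP now €4,350.10. Plan pays €312 − €93.60 = €218.40.
Claim 3 — €198: 30% coinsurance on €198 = €59.40. Owner pays €59.40; OOP now €4,409.50. Insurer: €198 − €59.40 = €138.60.

€138.60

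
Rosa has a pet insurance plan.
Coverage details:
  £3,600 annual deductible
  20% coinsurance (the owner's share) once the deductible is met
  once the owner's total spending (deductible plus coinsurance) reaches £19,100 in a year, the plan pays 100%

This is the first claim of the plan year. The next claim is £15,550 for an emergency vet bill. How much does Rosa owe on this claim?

£5,990

The full £3,600 deductible is still open; £3,600 of this bill applies to it.
The remaining £11,950 (= £15,550 − £3,600) moves to coinsurance.
20% of £11,950 = £2,390 falls to the owner.
So the owner owes £3,600 + £2,390 = £5,990 before any cap.
Cumulative spending £0 + £5,990 = £5,990 stays under the £19,100 maximum.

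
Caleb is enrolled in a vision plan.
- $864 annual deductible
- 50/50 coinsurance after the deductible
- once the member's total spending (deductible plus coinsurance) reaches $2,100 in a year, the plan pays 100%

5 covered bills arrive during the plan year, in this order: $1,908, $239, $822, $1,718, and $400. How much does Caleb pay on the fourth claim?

Claim 1 ($1,908): deductible takes $864, $1,044 remains; 50% of $1,044 = $522. Cost to member: $1,386. OOP to date $1,386.
Claim 2 ($239): deductible met; 50% of $239 = $119.50. Member owes $119.50 (running OOP $1,505.50).
Claim 3 ($822): 50% coinsurance on $822 = $411. Member pays $411; OOP now $1,916.50.
Claim 4 ($1,718): 50% coinsurance on $1,718 = $859. OOP would hit $2,775.50 > $2,100, so the cap limits the member to $2,100 − $1,916.50 = $183.50.

$183.50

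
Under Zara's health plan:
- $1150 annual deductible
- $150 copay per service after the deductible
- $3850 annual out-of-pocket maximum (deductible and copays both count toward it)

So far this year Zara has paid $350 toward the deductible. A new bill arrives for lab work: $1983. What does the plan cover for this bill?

Deductible still to meet: $1150 − $350 = $800.
The remaining $1183 (= $1983 − $800) moves to the copay.
Copay on this service: $150.
Patient responsibility before any cap: $800 + $150 = $950.
Year-to-date out-of-pocket becomes $350 + $950 = $1300, still under the $3850 maximum, so no cap applies.
The plan picks up $1983 − $950 = $1033.

$1033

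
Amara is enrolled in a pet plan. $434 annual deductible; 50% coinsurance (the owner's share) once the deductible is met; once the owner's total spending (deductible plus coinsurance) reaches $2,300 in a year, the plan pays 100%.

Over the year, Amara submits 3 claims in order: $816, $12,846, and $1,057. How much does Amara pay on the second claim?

$1,675

Bill 1, $816: $434 to deductible, leaving $382; owner's 50% is $191. Owner owes $625 (running OOP $625).
Bill 2, $12,846: 50% coinsurance on $12,846 = $6,423. OOP would hit $7,048 > $2,300, so the cap limits the owner to $2,300 − $625 = $1,675.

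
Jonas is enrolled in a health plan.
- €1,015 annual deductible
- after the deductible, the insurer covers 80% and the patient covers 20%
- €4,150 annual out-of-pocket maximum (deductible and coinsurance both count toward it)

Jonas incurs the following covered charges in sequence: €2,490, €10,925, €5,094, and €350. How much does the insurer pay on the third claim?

€4,439

Claim 1 — €2,490: €1,015 finishes the deductible; €1,475 goes to coinsurance; coinsurance €1,475 × 20% = €295. Patient pays €1,310; OOP now €1,310. Plan pays €2,490 − €1,310 = €1,180.
Claim 2 — €10,925: deductible already satisfied, so patient's share is 20% × €10,925 = €2,185. Cost to patient: €2,185. OOP to date €3,495. Plan pays €10,925 − €2,185 = €8,740.
Claim 3 — €5,094: deductible already satisfied, so patient's share is 20% × €5,094 = €1,018.80. Adding that to €3,495 gives €4,513.80, past the €4,150 cap; patient pays only €4,150 − €3,495 = €655. Plan pays €5,094 − €655 = €4,439.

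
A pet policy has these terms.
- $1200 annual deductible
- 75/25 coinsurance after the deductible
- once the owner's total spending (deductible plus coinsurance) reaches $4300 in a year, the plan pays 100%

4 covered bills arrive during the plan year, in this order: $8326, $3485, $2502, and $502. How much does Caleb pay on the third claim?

$447.25

Bill 1, $8326: deductible takes $1200, $7126 remains; 25% of $7126 = $1781.50. Cost to owner: $2981.50. OOP to date $2981.50.
Bill 2, $3485: deductible met; 25% of $3485 = $871.25. Cost to owner: $871.25. OOP to date $3852.75.
Bill 3, $2502: deductible already satisfied, so owner's share is 25% × $2502 = $625.50. Adding that to $3852.75 gives $4478.25, past the $4300 cap; owner pays only $4300 − $3852.75 = $447.25.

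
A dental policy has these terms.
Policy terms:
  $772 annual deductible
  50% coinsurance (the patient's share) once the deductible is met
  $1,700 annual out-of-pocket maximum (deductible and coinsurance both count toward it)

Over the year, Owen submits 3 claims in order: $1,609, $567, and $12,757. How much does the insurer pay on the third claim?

Claim 1 ($1,609): $772 to deductible, leaving $837; 50% of $837 = $418.50. Patient pays $1,190.50; OOP now $1,190.50. Insurer: $1,609 − $1,190.50 = $418.50.
Claim 2 ($567): deductible already satisfied, so patient's share is 50% × $567 = $283.50. Cost to patient: $283.50. OOP to date $1,474. Insurer: $567 − $283.50 = $283.50.
Claim 3 ($12,757): 50% coinsurance on $12,757 = $6,378.50. That would push OOP to $7,852.50, over the $1,700 cap, so patient pays $1,700 − $1,474 = $226. Insurer: $12,757 − $226 = $12,531.

$12,531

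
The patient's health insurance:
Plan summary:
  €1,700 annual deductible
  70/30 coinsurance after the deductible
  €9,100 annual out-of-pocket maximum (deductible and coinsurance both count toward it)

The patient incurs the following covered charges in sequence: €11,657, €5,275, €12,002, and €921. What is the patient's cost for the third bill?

€2,830.40

#1 (€11,657): €1,700 to deductible, leaving €9,957; patient's 30% is €2,987.10. Patient owes €4,687.10 (running OOP €4,687.10).
#2 (€5,275): deductible met; 30% of €5,275 = €1,582.50. Patient pays €1,582.50; OOP now €6,269.60.
#3 (€12,002): 30% coinsurance on €12,002 = €3,600.60. Adding that to €6,269.60 gives €9,870.20, past the €9,100 cap; patient pays only €9,100 − €6,269.60 = €2,830.40.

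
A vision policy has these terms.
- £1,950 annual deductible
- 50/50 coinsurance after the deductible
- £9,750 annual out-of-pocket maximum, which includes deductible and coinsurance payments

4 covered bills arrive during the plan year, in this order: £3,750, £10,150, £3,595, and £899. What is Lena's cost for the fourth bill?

Bill 1, £3,750: £1,950 to deductible, leaving £1,800; coinsurance £1,800 × 50% = £900. Cost to member: £2,850. OOP to date £2,850.
Bill 2, £10,150: deductible met; 50% of £10,150 = £5,075. Member pays £5,075; OOP now £7,925.
Bill 3, £3,595: 50% coinsurance on £3,595 = £1,797.50. Cost to member: £1,797.50. OOP to date £9,722.50.
Bill 4, £899: 50% coinsurance on £899 = £449.50. That would push OOP to £10,172, over the £9,750 cap, so member pays £9,750 − £9,722.50 = £27.50.

£27.50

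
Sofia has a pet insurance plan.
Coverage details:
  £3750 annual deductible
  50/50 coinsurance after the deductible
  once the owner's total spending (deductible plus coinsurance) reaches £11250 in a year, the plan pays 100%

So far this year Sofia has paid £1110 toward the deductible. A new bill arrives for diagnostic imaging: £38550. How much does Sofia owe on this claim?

£10140

£1110 of the £3750 deductible is already met, leaving £2640.
That leaves £38550 − £2640 = £35910 for coinsurance.
Owner's 50% share of £35910 is £17955.
That puts the owner's cost at £2640 + £17955 = £20595 before any cap.
That would bring total out-of-pocket to £21705, past the £11250 cap. The owner is capped at £11250 − £1110 = £10140 on this claim.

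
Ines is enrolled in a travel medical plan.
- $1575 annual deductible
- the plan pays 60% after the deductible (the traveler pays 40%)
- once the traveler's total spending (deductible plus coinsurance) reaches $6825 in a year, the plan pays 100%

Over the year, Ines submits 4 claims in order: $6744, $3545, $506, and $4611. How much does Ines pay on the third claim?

$202.40

Bill 1, $6744: $1575 to deductible, leaving $5169; 40% of $5169 = $2067.60. Traveler pays $3642.60; OOP now $3642.60.
Bill 2, $3545: deductible met; 40% of $3545 = $1418. Traveler owes $1418 (running OOP $5060.60).
Bill 3, $506: deductible met; 40% of $506 = $202.40. Traveler pays $202.40; OOP now $5263.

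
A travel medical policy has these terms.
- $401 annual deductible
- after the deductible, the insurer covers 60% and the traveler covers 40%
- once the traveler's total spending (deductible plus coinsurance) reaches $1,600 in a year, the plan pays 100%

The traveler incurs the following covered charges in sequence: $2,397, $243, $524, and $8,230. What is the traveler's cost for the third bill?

$209.60

#1 ($2,397): deductible takes $401, $1,996 remains; traveler's 40% is $798.40. Traveler pays $1,199.40; OOP now $1,199.40.
#2 ($243): 40% coinsurance on $243 = $97.20. Traveler pays $97.20; OOP now $1,296.60.
#3 ($524): deductible met; 40% of $524 = $209.60. Traveler owes $209.60 (running OOP $1,506.20).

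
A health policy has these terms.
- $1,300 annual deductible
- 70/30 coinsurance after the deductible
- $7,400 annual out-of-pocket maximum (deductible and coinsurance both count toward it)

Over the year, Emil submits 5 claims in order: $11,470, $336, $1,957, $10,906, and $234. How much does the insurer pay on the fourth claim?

Bill 1, $11,470: deductible takes $1,300, $10,170 remains; patient's 30% is $3,051. Cost to patient: $4,351. OOP to date $4,351. Insurer: $11,470 − $4,351 = $7,119.
Bill 2, $336: 30% coinsurance on $336 = $100.80. Patient pays $100.80; OOP now $4,451.80. Insurer: $336 − $100.80 = $235.20.
Bill 3, $1,957: deductible met; 30% of $1,957 = $587.10. Patient owes $587.10 (running OOP $5,038.90). Plan pays $1,957 − $587.10 = $1,369.90.
Bill 4, $10,906: deductible already satisfied, so patient's share is 30% × $10,906 = $3,271.80. OOP would hit $8,310.70 > $7,400, so the cap limits the patient to $7,400 − $5,038.90 = $2,361.10. Insurer: $10,906 − $2,361.10 = $8,544.90.

$8,544.90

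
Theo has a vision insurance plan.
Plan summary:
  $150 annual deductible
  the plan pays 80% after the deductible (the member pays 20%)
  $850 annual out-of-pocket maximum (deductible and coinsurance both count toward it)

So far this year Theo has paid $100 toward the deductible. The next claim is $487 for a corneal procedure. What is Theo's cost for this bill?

$137.40

$100 of the $150 deductible is already met, leaving $50.
That leaves $487 − $50 = $437 for coinsurance.
Member's 20% share of $437 is $87.40.
Member responsibility before any cap: $50 + $87.40 = $137.40.
Total out-of-pocket so far would be $100 + $137.40 = $237.40, below the $850 cap — no reduction.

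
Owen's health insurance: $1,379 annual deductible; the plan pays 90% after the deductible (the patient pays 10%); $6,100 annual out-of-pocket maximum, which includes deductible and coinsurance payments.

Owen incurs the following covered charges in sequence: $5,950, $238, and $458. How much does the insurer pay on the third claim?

$412.20

Bill 1, $5,950: $1,379 finishes the deductible; $4,571 goes to coinsurance; patient's 10% is $457.10. Patient owes $1,836.10 (running OOP $1,836.10). Insurer: $5,950 − $1,836.10 = $4,113.90.
Bill 2, $238: 10% coinsurance on $238 = $23.80. Patient owes $23.80 (running OOP $1,859.90). Insurer: $238 − $23.80 = $214.20.
Bill 3, $458: deductible already satisfied, so patient's share is 10% × $458 = $45.80. Patient pays $45.80; OOP now $1,905.70. Plan pays $458 − $45.80 = $412.20.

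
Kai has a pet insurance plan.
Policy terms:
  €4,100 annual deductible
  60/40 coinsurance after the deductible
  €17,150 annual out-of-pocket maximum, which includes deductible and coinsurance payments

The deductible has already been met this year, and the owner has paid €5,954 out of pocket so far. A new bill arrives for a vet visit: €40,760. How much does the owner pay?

€11,196

With the deductible met, the entire €40,760 is subject to coinsurance.
40% of €40,760 = €16,304 falls to the owner.
Year-to-date out-of-pocket would reach €5,954 + €16,304 = €22,258, above the €17,150 maximum, so the owner pays only €17,150 − €5,954 = €11,196.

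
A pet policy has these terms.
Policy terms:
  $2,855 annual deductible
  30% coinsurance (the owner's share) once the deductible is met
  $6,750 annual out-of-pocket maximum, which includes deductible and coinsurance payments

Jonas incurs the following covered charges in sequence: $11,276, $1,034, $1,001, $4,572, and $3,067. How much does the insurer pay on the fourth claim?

Bill 1, $11,276: deductible takes $2,855, $8,421 remains; 30% of $8,421 = $2,526.30. Cost to owner: $5,381.30. OOP to date $5,381.30. Insurer: $11,276 − $5,381.30 = $5,894.70.
Bill 2, $1,034: 30% coinsurance on $1,034 = $310.20. Owner owes $310.20 (running OOP $5,691.50). Plan pays $1,034 − $310.20 = $723.80.
Bill 3, $1,001: deductible met; 30% of $1,001 = $300.30. Owner pays $300.30; OOP now $5,991.80. Insurer: $1,001 − $300.30 = $700.70.
Bill 4, $4,572: deductible met; 30% of $4,572 = $1,371.60. That would push OOP to $7,363.40, over the $6,750 cap, so owner pays $6,750 − $5,991.80 = $758.20. Insurer: $4,572 − $758.20 = $3,813.80.

$3,813.80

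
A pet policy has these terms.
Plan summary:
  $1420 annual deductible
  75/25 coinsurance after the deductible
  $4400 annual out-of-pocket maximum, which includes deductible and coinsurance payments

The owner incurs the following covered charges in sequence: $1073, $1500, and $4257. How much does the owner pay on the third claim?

#1 ($1073): all of it applies to the deductible. Cost to owner: $1073. OOP to date $1073.
#2 ($1500): deductible takes $347, $1153 remains; coinsurance $1153 × 25% = $288.25. Owner owes $635.25 (running OOP $1708.25).
#3 ($4257): 25% coinsurance on $4257 = $1064.25. Cost to owner: $1064.25. OOP to date $2772.50.

$1064.25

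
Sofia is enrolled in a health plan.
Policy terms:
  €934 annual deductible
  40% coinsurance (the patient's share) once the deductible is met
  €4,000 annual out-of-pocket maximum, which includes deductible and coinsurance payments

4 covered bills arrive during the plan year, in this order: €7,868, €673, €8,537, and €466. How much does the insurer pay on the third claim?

€8,513.80

Claim 1 (€7,868): deductible takes €934, €6,934 remains; patient's 40% is €2,773.60. Cost to patient: €3,707.60. OOP to date €3,707.60. Plan pays €7,868 − €3,707.60 = €4,160.40.
Claim 2 (€673): 40% coinsurance on €673 = €269.20. Patient pays €269.20; OOP now €3,976.80. Plan pays €673 − €269.20 = €403.80.
Claim 3 (€8,537): 40% coinsurance on €8,537 = €3,414.80. OOP would hit €7,391.60 > €4,000, so the cap limits the patient to €4,000 − €3,976.80 = €23.20. Plan pays €8,537 − €23.20 = €8,513.80.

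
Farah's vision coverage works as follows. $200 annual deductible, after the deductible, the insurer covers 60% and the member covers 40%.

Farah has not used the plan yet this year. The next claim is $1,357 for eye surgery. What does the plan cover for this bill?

Nothing has been paid toward the $200 deductible, so the first $200 of this charge is applied there.
After the $200 deductible portion, $1,357 − $200 = $1,157 is subject to coinsurance.
Coinsurance: $1,157 × 40% = $462.80.
Member responsibility: $200 + $462.80 = $662.80.
Insurer pays the balance: $1,357 − $662.80 = $694.20.

$694.20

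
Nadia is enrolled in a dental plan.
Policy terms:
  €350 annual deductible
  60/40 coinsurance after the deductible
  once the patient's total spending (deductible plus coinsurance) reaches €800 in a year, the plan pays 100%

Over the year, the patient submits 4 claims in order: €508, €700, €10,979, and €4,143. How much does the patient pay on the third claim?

€106.80

Bill 1, €508: €350 finishes the deductible; €158 goes to coinsurance; 40% of €158 = €63.20. Patient pays €413.20; OOP now €413.20.
Bill 2, €700: deductible met; 40% of €700 = €280. Patient pays €280; OOP now €693.20.
Bill 3, €10,979: deductible met; 40% of €10,979 = €4,391.60. That would push OOP to €5,084.80, over the €800 cap, so patient pays €800 − €693.20 = €106.80.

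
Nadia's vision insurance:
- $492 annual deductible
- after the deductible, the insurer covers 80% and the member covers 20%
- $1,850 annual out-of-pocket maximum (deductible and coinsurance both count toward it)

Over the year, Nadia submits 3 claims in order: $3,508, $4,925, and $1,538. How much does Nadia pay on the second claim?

$754.80

Bill 1, $3,508: $492 to deductible, leaving $3,016; coinsurance $3,016 × 20% = $603.20. Cost to member: $1,095.20. OOP to date $1,095.20.
Bill 2, $4,925: deductible met; 20% of $4,925 = $985. Adding that to $1,095.20 gives $2,080.20, past the $1,850 cap; member pays only $1,850 − $1,095.20 = $754.80.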